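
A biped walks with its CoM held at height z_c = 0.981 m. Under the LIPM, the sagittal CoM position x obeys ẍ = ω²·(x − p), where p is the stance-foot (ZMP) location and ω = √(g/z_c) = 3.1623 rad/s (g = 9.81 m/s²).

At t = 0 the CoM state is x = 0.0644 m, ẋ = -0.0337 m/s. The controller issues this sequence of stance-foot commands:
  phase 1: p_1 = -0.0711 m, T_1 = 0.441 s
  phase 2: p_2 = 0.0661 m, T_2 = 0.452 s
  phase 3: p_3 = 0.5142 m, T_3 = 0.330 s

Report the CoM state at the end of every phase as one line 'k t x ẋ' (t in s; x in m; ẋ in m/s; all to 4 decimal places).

phase 1: p=-0.0711, T=0.441, ωT=1.394574, cosh=2.140598, sinh=1.892659; start (x,ẋ)=(0.064400, -0.033700) → end (x,ẋ)=(0.198781, 0.738851)
phase 2: p=0.0661, T=0.452, ωT=1.429360, cosh=2.207743, sinh=1.968281; start (x,ẋ)=(0.198781, 0.738851) → end (x,ẋ)=(0.818902, 2.457040)
phase 3: p=0.5142, T=0.330, ωT=1.043559, cosh=1.595752, sinh=1.243553; start (x,ẋ)=(0.818902, 2.457040) → end (x,ẋ)=(1.966643, 5.119062)

1 0.4410 0.1988 0.7389
2 0.8930 0.8189 2.4570
3 1.2230 1.9666 5.1191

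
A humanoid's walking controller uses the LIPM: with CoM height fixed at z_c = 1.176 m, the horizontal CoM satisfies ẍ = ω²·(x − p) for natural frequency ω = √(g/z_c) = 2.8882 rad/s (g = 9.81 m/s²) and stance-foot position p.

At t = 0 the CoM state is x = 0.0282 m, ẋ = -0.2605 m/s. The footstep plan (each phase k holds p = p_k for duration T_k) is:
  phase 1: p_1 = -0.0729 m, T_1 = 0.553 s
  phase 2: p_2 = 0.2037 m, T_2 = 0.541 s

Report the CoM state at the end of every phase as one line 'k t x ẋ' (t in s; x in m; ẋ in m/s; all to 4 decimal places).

phase 1: p=-0.0729, T=0.553, ωT=1.597175, cosh=2.570763, sinh=2.368295; start (x,ẋ)=(0.028200, -0.260500) → end (x,ẋ)=(-0.026603, 0.021851)
phase 2: p=0.2037, T=0.541, ωT=1.562516, cosh=2.490209, sinh=2.280601; start (x,ẋ)=(-0.026603, 0.021851) → end (x,ẋ)=(-0.352549, -1.462555)

1 0.5530 -0.0266 0.0219
2 1.0940 -0.3525 -1.4626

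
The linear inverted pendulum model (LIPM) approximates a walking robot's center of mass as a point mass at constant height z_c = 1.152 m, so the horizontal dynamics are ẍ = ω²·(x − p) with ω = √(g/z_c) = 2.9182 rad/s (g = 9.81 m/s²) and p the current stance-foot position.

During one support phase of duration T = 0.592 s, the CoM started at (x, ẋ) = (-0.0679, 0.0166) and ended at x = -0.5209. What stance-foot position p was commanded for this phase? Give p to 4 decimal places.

ωT = 2.9182·0.592 = 1.727574; cosh(ωT) = 2.902352, sinh(ωT) = 2.724637
x(T) = p + (x₀−p)·cosh(ωT) + (ẋ₀/ω)·sinh(ωT) ⇒ p·(1 − cosh) = x(T) − x₀·cosh − (ẋ₀/ω)·sinh
numerator   = -0.5209 − (-0.0679)·2.902352 − (0.0166/2.9182)·2.724637 = -0.339329
denominator = 1 − 2.902352 = -1.902352
p = -0.339329 / -1.902352 = 0.1784

p = 0.1784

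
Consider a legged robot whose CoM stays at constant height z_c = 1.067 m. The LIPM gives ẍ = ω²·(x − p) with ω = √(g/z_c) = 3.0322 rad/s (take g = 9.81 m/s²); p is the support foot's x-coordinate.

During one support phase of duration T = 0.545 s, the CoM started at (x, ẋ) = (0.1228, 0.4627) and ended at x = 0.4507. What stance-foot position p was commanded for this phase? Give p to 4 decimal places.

ωT = 3.0322·0.545 = 1.652549; cosh(ωT) = 2.705915, sinh(ωT) = 2.514354
x(T) = p + (x₀−p)·cosh(ωT) + (ẋ₀/ω)·sinh(ωT) ⇒ p·(1 − cosh) = x(T) − x₀·cosh − (ẋ₀/ω)·sinh
numerator   = 0.4507 − (0.1228)·2.705915 − (0.4627/3.0322)·2.514354 = -0.265265
denominator = 1 − 2.705915 = -1.705915
p = -0.265265 / -1.705915 = 0.1555

p = 0.1555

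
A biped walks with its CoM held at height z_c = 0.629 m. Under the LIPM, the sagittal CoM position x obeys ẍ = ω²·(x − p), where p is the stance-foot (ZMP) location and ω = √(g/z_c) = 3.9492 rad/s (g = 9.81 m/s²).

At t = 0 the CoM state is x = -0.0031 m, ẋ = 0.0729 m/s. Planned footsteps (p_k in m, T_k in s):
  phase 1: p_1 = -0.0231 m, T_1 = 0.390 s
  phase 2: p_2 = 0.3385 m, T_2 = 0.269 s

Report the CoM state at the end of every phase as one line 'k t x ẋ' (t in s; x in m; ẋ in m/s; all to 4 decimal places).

phase 1: p=-0.0231, T=0.390, ωT=1.540188, cosh=2.439904, sinh=2.225563; start (x,ẋ)=(-0.003100, 0.072900) → end (x,ẋ)=(0.066781, 0.353653)
phase 2: p=0.3385, T=0.269, ωT=1.062335, cosh=1.619383, sinh=1.273735; start (x,ẋ)=(0.066781, 0.353653) → end (x,ẋ)=(0.012546, -0.794112)

1 0.3900 0.0668 0.3537
2 0.6590 0.0125 -0.7941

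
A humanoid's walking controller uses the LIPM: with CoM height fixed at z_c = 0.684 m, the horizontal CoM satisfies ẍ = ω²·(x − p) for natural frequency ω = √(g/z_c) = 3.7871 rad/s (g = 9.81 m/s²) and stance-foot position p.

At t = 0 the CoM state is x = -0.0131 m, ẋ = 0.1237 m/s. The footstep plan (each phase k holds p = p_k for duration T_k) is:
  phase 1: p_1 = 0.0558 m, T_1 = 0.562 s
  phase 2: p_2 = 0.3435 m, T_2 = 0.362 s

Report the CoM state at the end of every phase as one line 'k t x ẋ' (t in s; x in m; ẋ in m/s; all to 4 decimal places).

1 0.5620 -0.1025 -0.5535
2 0.9240 -0.8607 -4.2724

phase 1: p=0.0558, T=0.562, ωT=2.128350, cosh=4.260014, sinh=4.140981; start (x,ẋ)=(-0.013100, 0.123700) → end (x,ẋ)=(-0.102456, -0.553547)
phase 2: p=0.3435, T=0.362, ωT=1.370930, cosh=2.096442, sinh=1.842571; start (x,ẋ)=(-0.102456, -0.553547) → end (x,ẋ)=(-0.860743, -4.272361)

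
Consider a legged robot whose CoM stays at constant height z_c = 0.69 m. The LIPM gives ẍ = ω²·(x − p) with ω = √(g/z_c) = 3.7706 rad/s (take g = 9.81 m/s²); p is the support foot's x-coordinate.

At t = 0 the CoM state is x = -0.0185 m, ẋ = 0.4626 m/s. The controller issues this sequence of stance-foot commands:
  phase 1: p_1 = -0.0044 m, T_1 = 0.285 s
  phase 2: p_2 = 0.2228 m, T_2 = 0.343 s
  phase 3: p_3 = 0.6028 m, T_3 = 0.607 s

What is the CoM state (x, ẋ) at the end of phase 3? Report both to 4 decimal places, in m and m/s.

x = 0.3385, ẋ = -0.8226

phase 1: p=-0.0044, T=0.285, ωT=1.074621, cosh=1.635155, sinh=1.293728; start (x,ẋ)=(-0.018500, 0.462600) → end (x,ẋ)=(0.131267, 0.687641)
phase 2: p=0.2228, T=0.343, ωT=1.293316, cosh=1.959606, sinh=1.685246; start (x,ẋ)=(0.131267, 0.687641) → end (x,ẋ)=(0.350768, 0.765867)
phase 3: p=0.6028, T=0.607, ωT=2.288754, cosh=4.982018, sinh=4.880625; start (x,ẋ)=(0.350768, 0.765867) → end (x,ẋ)=(0.338500, -0.822561)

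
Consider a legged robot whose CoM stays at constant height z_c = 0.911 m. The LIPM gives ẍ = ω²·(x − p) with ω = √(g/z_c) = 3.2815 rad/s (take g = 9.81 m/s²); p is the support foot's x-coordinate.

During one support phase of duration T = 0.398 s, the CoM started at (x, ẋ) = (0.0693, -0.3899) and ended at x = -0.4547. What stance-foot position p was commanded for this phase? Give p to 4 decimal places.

ωT = 3.2815·0.398 = 1.306037; cosh(ωT) = 1.981203, sinh(ωT) = 1.710312
x(T) = p + (x₀−p)·cosh(ωT) + (ẋ₀/ω)·sinh(ωT) ⇒ p·(1 − cosh) = x(T) − x₀·cosh − (ẋ₀/ω)·sinh
numerator   = -0.4547 − (0.0693)·1.981203 − (-0.3899/3.2815)·1.710312 = -0.388782
denominator = 1 − 1.981203 = -0.981203
p = -0.388782 / -0.981203 = 0.3962

p = 0.3962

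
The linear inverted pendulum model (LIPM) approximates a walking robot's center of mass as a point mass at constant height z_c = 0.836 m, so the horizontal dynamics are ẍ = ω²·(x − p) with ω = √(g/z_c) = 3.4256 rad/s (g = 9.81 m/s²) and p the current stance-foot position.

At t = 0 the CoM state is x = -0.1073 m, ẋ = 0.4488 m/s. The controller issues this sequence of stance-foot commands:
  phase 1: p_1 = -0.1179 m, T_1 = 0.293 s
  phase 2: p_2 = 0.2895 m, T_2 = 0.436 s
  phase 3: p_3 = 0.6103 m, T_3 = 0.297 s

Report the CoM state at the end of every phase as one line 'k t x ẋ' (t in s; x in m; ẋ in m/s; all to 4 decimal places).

1 0.2930 0.0532 0.7374
2 0.7290 0.1920 0.0133
3 1.0260 -0.0392 -1.7020

phase 1: p=-0.1179, T=0.293, ωT=1.003701, cosh=1.547440, sinh=1.180920; start (x,ẋ)=(-0.107300, 0.448800) → end (x,ẋ)=(0.053219, 0.737372)
phase 2: p=0.2895, T=0.436, ωT=1.493562, cosh=2.338749, sinh=2.114178; start (x,ẋ)=(0.053219, 0.737372) → end (x,ẋ)=(0.191983, 0.013307)
phase 3: p=0.6103, T=0.297, ωT=1.017403, cosh=1.563768, sinh=1.202235; start (x,ẋ)=(0.191983, 0.013307) → end (x,ẋ)=(-0.039181, -1.701979)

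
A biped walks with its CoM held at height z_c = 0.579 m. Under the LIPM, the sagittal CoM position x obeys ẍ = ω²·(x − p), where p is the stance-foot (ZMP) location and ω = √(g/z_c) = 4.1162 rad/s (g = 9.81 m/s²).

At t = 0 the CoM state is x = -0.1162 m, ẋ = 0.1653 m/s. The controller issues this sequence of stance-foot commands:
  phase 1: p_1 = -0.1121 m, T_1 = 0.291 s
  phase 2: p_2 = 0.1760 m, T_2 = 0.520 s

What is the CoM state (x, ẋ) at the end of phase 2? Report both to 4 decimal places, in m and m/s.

x = -0.5587, ẋ = -2.8783

phase 1: p=-0.1121, T=0.291, ωT=1.197814, cosh=1.807361, sinh=1.505507; start (x,ẋ)=(-0.116200, 0.165300) → end (x,ẋ)=(-0.059051, 0.273349)
phase 2: p=0.1760, T=0.520, ωT=2.140424, cosh=4.310324, sinh=4.192719; start (x,ẋ)=(-0.059051, 0.273349) → end (x,ẋ)=(-0.558717, -2.878310)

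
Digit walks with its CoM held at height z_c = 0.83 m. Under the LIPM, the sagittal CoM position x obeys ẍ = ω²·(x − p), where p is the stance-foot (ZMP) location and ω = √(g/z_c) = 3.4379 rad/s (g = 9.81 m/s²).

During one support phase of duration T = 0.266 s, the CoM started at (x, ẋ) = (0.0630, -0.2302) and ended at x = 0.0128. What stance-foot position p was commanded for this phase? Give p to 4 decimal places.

ωT = 3.4379·0.266 = 0.914481; cosh(ωT) = 1.448103, sinh(ωT) = 1.047378
x(T) = p + (x₀−p)·cosh(ωT) + (ẋ₀/ω)·sinh(ωT) ⇒ p·(1 − cosh) = x(T) − x₀·cosh − (ẋ₀/ω)·sinh
numerator   = 0.0128 − (0.0630)·1.448103 − (-0.2302/3.4379)·1.047378 = -0.008299
denominator = 1 − 1.448103 = -0.448103
p = -0.008299 / -0.448103 = 0.0185

p = 0.0185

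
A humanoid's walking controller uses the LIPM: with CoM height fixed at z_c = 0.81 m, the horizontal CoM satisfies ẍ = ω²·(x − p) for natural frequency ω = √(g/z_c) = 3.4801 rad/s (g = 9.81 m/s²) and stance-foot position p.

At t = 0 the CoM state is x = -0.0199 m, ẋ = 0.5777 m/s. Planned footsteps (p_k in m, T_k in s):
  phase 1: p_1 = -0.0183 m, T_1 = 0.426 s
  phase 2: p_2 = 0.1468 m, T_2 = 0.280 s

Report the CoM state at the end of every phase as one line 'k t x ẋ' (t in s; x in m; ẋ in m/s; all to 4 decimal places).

1 0.4260 0.3247 1.3261
2 0.7060 0.8489 2.7104

phase 1: p=-0.0183, T=0.426, ωT=1.482523, cosh=2.315553, sinh=2.088489; start (x,ẋ)=(-0.019900, 0.577700) → end (x,ẋ)=(0.324686, 1.326066)
phase 2: p=0.1468, T=0.280, ωT=0.974428, cosh=1.513530, sinh=1.136122; start (x,ẋ)=(0.324686, 1.326066) → end (x,ẋ)=(0.848947, 2.710370)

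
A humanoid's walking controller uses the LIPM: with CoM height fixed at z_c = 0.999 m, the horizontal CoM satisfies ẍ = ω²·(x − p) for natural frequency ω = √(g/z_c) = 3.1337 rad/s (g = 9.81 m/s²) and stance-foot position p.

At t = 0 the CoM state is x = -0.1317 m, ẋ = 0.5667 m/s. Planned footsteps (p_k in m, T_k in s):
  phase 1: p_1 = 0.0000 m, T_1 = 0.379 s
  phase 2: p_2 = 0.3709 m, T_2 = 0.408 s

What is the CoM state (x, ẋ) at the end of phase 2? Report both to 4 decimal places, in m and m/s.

phase 1: p=0.0000, T=0.379, ωT=1.187672, cosh=1.792184, sinh=1.487254; start (x,ẋ)=(-0.131700, 0.566700) → end (x,ẋ)=(0.032925, 0.401829)
phase 2: p=0.3709, T=0.408, ωT=1.278550, cosh=1.934934, sinh=1.656493; start (x,ẋ)=(0.032925, 0.401829) → end (x,ẋ)=(-0.070650, -0.976899)

x = -0.0706, ẋ = -0.9769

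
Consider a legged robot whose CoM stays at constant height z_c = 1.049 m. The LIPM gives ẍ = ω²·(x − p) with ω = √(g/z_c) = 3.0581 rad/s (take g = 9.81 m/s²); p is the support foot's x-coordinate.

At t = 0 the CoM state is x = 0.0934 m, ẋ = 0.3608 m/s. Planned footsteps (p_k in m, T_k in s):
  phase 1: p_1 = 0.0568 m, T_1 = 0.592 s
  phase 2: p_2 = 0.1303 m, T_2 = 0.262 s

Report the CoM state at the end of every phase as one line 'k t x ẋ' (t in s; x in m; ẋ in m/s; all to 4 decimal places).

phase 1: p=0.0568, T=0.592, ωT=1.810395, cosh=3.138226, sinh=2.974637; start (x,ẋ)=(0.093400, 0.360800) → end (x,ẋ)=(0.522612, 1.465213)
phase 2: p=0.1303, T=0.262, ωT=0.801222, cosh=1.338521, sinh=0.889741; start (x,ẋ)=(0.522612, 1.465213) → end (x,ẋ)=(1.081715, 3.028667)

1 0.5920 0.5226 1.4652
2 0.8540 1.0817 3.0287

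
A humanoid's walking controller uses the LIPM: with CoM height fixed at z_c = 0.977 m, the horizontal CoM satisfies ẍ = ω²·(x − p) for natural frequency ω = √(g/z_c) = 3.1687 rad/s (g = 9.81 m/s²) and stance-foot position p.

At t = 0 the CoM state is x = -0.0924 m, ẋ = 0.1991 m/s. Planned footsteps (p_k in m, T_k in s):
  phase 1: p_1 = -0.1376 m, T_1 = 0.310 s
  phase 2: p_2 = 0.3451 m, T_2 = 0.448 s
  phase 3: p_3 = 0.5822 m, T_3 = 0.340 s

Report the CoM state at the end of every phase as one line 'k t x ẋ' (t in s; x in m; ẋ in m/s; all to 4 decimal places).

1 0.3100 0.0034 0.4676
2 0.7580 -0.1156 -1.0848
3 1.0980 -1.0057 -4.6481

phase 1: p=-0.1376, T=0.310, ωT=0.982297, cosh=1.522517, sinh=1.148067; start (x,ẋ)=(-0.092400, 0.199100) → end (x,ẋ)=(0.003355, 0.467565)
phase 2: p=0.3451, T=0.448, ωT=1.419578, cosh=2.188595, sinh=1.946779; start (x,ẋ)=(0.003355, 0.467565) → end (x,ẋ)=(-0.115580, -1.084833)
phase 3: p=0.5822, T=0.340, ωT=1.077358, cosh=1.638702, sinh=1.298208; start (x,ẋ)=(-0.115580, -1.084833) → end (x,ẋ)=(-1.005708, -4.648131)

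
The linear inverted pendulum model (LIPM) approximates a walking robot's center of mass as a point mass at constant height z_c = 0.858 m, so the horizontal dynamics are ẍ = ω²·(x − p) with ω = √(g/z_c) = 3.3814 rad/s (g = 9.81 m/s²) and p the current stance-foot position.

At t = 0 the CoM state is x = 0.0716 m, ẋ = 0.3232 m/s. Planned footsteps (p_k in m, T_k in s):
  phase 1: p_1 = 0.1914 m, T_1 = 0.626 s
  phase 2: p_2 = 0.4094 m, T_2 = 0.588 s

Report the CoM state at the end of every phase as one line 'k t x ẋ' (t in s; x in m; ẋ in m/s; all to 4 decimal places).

1 0.6260 0.0779 -0.2962
2 1.2140 -1.1377 -5.1183

phase 1: p=0.1914, T=0.626, ωT=2.116756, cosh=4.212290, sinh=4.091868; start (x,ẋ)=(0.071600, 0.323200) → end (x,ẋ)=(0.077875, -0.296170)
phase 2: p=0.4094, T=0.588, ωT=1.988263, cosh=3.719886, sinh=3.582953; start (x,ẋ)=(0.077875, -0.296170) → end (x,ẋ)=(-1.137657, -5.118270)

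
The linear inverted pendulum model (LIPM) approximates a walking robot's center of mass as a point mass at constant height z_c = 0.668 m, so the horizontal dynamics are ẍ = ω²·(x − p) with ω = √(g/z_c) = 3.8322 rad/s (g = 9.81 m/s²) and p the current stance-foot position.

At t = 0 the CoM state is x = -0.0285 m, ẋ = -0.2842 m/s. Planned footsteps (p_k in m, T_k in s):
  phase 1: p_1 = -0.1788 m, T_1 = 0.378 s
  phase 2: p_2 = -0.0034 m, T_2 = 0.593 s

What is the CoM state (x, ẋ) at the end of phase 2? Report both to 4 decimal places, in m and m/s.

phase 1: p=-0.1788, T=0.378, ωT=1.448572, cosh=2.245968, sinh=2.011062; start (x,ẋ)=(-0.028500, -0.284200) → end (x,ẋ)=(0.009626, 0.520027)
phase 2: p=-0.0034, T=0.593, ωT=2.272495, cosh=4.903316, sinh=4.800261; start (x,ẋ)=(0.009626, 0.520027) → end (x,ẋ)=(0.711865, 2.789484)

x = 0.7119, ẋ = 2.7895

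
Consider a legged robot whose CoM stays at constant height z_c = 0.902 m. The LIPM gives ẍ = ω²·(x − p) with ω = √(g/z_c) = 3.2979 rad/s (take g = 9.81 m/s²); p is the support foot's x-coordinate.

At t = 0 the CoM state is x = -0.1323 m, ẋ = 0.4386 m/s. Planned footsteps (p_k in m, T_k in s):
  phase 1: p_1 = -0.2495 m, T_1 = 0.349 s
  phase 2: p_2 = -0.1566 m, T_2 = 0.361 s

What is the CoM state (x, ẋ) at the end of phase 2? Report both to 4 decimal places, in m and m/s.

phase 1: p=-0.2495, T=0.349, ωT=1.150967, cosh=1.738790, sinh=1.422459; start (x,ẋ)=(-0.132300, 0.438600) → end (x,ẋ)=(0.143464, 1.312433)
phase 2: p=-0.1566, T=0.361, ωT=1.190542, cosh=1.796460, sinh=1.492403; start (x,ẋ)=(0.143464, 1.312433) → end (x,ẋ)=(0.976371, 3.834589)

x = 0.9764, ẋ = 3.8346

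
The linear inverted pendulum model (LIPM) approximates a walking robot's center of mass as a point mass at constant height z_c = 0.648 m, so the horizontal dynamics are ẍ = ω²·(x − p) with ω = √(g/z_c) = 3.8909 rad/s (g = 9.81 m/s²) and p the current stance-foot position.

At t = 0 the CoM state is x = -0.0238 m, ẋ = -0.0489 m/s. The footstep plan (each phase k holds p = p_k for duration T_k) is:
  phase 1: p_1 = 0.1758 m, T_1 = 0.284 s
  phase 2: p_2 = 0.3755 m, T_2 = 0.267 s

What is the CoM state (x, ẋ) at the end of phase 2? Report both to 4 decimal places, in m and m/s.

phase 1: p=0.1758, T=0.284, ωT=1.105016, cosh=1.675239, sinh=1.344033; start (x,ẋ)=(-0.023800, -0.048900) → end (x,ẋ)=(-0.175469, -1.125727)
phase 2: p=0.3755, T=0.267, ωT=1.038870, cosh=1.589938, sinh=1.236084; start (x,ẋ)=(-0.175469, -1.125727) → end (x,ẋ)=(-0.858135, -4.439712)

x = -0.8581, ẋ = -4.4397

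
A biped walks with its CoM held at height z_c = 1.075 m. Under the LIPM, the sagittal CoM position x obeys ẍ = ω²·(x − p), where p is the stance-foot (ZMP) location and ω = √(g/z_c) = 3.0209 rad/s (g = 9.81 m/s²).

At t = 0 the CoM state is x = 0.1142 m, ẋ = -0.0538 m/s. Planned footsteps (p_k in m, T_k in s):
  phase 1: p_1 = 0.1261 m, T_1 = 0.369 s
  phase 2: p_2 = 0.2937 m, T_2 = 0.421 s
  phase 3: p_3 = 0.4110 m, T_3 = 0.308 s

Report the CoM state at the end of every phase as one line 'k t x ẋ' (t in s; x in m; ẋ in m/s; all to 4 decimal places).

phase 1: p=0.1261, T=0.369, ωT=1.114712, cosh=1.688350, sinh=1.360340; start (x,ẋ)=(0.114200, -0.053800) → end (x,ẋ)=(0.081782, -0.139736)
phase 2: p=0.2937, T=0.421, ωT=1.271799, cosh=1.923795, sinh=1.643469; start (x,ẋ)=(0.081782, -0.139736) → end (x,ẋ)=(-0.190008, -1.320944)
phase 3: p=0.4110, T=0.308, ωT=0.930437, cosh=1.464999, sinh=1.070618; start (x,ẋ)=(-0.190008, -1.320944) → end (x,ẋ)=(-0.937623, -3.878979)

1 0.3690 0.0818 -0.1397
2 0.7900 -0.1900 -1.3209
3 1.0980 -0.9376 -3.8790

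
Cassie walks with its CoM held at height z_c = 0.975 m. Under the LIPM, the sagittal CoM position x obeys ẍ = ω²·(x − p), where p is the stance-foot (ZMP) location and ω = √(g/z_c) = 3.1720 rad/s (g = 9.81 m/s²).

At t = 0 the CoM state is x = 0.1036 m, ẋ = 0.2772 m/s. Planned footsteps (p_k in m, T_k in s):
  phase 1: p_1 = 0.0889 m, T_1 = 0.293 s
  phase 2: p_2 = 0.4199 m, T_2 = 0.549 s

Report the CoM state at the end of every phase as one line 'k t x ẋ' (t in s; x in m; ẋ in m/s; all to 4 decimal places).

phase 1: p=0.0889, T=0.293, ωT=0.929396, cosh=1.463885, sinh=1.069093; start (x,ẋ)=(0.103600, 0.277200) → end (x,ẋ)=(0.203847, 0.455639)
phase 2: p=0.4199, T=0.549, ωT=1.741428, cosh=2.940377, sinh=2.765108; start (x,ẋ)=(0.203847, 0.455639) → end (x,ẋ)=(0.181814, -0.555234)

1 0.2930 0.2038 0.4556
2 0.8420 0.1818 -0.5552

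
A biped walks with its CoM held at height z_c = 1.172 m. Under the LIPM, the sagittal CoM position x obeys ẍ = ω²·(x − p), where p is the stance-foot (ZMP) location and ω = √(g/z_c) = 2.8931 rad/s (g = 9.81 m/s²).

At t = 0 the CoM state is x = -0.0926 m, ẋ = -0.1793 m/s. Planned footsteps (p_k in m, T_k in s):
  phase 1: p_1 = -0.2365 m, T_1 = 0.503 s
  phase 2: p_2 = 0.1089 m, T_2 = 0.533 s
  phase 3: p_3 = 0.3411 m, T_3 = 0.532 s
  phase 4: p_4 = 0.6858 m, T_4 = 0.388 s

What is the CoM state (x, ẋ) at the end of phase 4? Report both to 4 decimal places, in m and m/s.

x = -1.3824, ẋ = -5.5992

phase 1: p=-0.2365, T=0.503, ωT=1.455229, cosh=2.259406, sinh=2.026060; start (x,ẋ)=(-0.092600, -0.179300) → end (x,ẋ)=(-0.036937, 0.438372)
phase 2: p=0.1089, T=0.533, ωT=1.542022, cosh=2.443991, sinh=2.230043; start (x,ẋ)=(-0.036937, 0.438372) → end (x,ẋ)=(0.090380, 0.130477)
phase 3: p=0.3411, T=0.532, ωT=1.539129, cosh=2.437549, sinh=2.222981; start (x,ẋ)=(0.090380, 0.130477) → end (x,ẋ)=(-0.169787, -1.294413)
phase 4: p=0.6858, T=0.388, ωT=1.122523, cosh=1.699027, sinh=1.373569; start (x,ẋ)=(-0.169787, -1.294413) → end (x,ẋ)=(-1.382419, -5.599237)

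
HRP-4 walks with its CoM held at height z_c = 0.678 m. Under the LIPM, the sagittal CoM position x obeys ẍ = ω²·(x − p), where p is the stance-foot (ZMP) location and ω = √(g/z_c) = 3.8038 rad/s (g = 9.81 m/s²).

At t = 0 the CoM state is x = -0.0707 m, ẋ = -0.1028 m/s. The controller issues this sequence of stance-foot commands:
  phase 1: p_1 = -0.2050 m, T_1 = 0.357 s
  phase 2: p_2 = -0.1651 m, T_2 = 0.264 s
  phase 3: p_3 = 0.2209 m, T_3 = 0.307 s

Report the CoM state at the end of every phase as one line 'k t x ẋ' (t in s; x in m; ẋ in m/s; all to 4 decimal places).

phase 1: p=-0.2050, T=0.357, ωT=1.357957, cosh=2.072713, sinh=1.815527; start (x,ẋ)=(-0.070700, -0.102800) → end (x,ẋ)=(0.024300, 0.714388)
phase 2: p=-0.1651, T=0.264, ωT=1.004203, cosh=1.548034, sinh=1.181697; start (x,ẋ)=(0.024300, 0.714388) → end (x,ẋ)=(0.350030, 1.957237)
phase 3: p=0.2209, T=0.307, ωT=1.167767, cosh=1.762933, sinh=1.451872; start (x,ẋ)=(0.350030, 1.957237) → end (x,ẋ)=(1.195606, 4.163616)

1 0.3570 0.0243 0.7144
2 0.6210 0.3500 1.9572
3 0.9280 1.1956 4.1636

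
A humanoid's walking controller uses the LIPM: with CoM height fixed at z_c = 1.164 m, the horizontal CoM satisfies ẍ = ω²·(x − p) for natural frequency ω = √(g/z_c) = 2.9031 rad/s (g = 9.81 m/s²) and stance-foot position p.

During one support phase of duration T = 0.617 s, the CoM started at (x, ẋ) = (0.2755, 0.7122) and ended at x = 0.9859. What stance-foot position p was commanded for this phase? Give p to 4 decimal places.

p = 0.2778

ωT = 2.9031·0.617 = 1.791213; cosh(ωT) = 3.081739, sinh(ωT) = 2.914981
x(T) = p + (x₀−p)·cosh(ωT) + (ẋ₀/ω)·sinh(ωT) ⇒ p·(1 − cosh) = x(T) − x₀·cosh − (ẋ₀/ω)·sinh
numerator   = 0.9859 − (0.2755)·3.081739 − (0.7122/2.9031)·2.914981 = -0.578234
denominator = 1 − 3.081739 = -2.081739
p = -0.578234 / -2.081739 = 0.2778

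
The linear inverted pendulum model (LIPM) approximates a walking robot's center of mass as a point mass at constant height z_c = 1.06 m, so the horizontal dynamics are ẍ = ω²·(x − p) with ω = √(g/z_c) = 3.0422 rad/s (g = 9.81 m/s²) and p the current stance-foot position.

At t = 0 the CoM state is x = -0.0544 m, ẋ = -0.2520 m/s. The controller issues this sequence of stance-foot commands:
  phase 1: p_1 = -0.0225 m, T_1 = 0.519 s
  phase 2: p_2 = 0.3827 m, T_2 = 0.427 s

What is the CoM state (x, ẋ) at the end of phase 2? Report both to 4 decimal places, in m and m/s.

phase 1: p=-0.0225, T=0.519, ωT=1.578902, cosh=2.527914, sinh=2.321713; start (x,ẋ)=(-0.054400, -0.252000) → end (x,ẋ)=(-0.295459, -0.862348)
phase 2: p=0.3827, T=0.427, ωT=1.299019, cosh=1.969250, sinh=1.696451; start (x,ẋ)=(-0.295459, -0.862348) → end (x,ẋ)=(-1.433644, -5.198118)

x = -1.4336, ẋ = -5.1981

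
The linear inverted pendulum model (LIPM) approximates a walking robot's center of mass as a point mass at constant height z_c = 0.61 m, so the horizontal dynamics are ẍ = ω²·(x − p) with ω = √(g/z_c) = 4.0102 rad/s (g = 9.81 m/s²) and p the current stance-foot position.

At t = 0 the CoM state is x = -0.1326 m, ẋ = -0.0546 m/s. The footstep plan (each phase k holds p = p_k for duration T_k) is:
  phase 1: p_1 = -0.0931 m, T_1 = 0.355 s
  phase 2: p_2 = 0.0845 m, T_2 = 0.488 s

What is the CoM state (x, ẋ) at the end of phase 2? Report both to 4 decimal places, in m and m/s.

x = -1.3375, ẋ = -5.5983

phase 1: p=-0.0931, T=0.355, ωT=1.423621, cosh=2.196484, sinh=1.955644; start (x,ẋ)=(-0.132600, -0.054600) → end (x,ẋ)=(-0.206488, -0.429708)
phase 2: p=0.0845, T=0.488, ωT=1.956978, cosh=3.609594, sinh=3.468309; start (x,ẋ)=(-0.206488, -0.429708) → end (x,ẋ)=(-1.337490, -5.598306)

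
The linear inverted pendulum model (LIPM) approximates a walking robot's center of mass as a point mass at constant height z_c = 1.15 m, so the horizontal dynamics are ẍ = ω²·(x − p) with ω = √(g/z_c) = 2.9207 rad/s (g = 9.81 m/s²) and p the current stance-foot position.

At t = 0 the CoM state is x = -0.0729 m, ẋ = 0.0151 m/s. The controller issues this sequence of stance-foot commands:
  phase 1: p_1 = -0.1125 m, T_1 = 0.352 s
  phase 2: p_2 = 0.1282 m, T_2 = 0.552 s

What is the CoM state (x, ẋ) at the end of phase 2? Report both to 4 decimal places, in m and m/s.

x = -0.1842, ẋ = -0.7795

phase 1: p=-0.1125, T=0.352, ωT=1.028086, cosh=1.576701, sinh=1.219010; start (x,ẋ)=(-0.072900, 0.015100) → end (x,ẋ)=(-0.043760, 0.164799)
phase 2: p=0.1282, T=0.552, ωT=1.612226, cosh=2.606702, sinh=2.407259; start (x,ẋ)=(-0.043760, 0.164799) → end (x,ẋ)=(-0.184222, -0.779452)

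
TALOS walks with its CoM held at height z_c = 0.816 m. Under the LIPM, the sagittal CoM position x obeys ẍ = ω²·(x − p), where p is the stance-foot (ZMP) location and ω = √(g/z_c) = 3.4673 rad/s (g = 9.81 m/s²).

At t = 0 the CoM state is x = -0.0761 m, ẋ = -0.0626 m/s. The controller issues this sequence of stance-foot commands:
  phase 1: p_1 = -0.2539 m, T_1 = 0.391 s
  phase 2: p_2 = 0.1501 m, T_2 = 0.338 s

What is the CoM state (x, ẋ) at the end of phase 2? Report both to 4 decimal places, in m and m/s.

phase 1: p=-0.2539, T=0.391, ωT=1.355714, cosh=2.068647, sinh=1.810884; start (x,ẋ)=(-0.076100, -0.062600) → end (x,ẋ)=(0.081211, 0.986887)
phase 2: p=0.1501, T=0.338, ωT=1.171947, cosh=1.769018, sinh=1.459255; start (x,ẋ)=(0.081211, 0.986887) → end (x,ẋ)=(0.443578, 1.397266)

x = 0.4436, ẋ = 1.3973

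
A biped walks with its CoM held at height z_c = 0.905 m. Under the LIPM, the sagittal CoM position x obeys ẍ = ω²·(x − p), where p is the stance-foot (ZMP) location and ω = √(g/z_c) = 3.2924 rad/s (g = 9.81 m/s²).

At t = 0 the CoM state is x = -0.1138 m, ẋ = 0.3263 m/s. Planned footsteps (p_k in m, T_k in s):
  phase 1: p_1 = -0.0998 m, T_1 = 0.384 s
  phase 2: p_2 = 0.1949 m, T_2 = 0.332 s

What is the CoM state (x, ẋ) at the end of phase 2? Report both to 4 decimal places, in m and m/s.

phase 1: p=-0.0998, T=0.384, ωT=1.264282, cosh=1.911495, sinh=1.629053; start (x,ẋ)=(-0.113800, 0.326300) → end (x,ẋ)=(0.034890, 0.548632)
phase 2: p=0.1949, T=0.332, ωT=1.093077, cosh=1.659312, sinh=1.324128; start (x,ẋ)=(0.034890, 0.548632) → end (x,ẋ)=(0.150040, 0.212777)

x = 0.1500, ẋ = 0.2128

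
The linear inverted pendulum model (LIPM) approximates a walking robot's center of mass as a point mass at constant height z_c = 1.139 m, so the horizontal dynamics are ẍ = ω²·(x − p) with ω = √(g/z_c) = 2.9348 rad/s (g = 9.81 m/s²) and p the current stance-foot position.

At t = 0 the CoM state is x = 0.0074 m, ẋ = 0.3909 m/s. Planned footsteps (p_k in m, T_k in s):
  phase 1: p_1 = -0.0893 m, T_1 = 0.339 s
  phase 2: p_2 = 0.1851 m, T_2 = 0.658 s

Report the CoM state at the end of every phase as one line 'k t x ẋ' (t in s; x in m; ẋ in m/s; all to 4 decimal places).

1 0.3390 0.2148 0.9321
2 0.9970 1.3620 3.5766

phase 1: p=-0.0893, T=0.339, ωT=0.994897, cosh=1.537104, sinh=1.167342; start (x,ẋ)=(0.007400, 0.390900) → end (x,ẋ)=(0.214822, 0.932140)
phase 2: p=0.1851, T=0.658, ωT=1.931098, cosh=3.521035, sinh=3.376046; start (x,ẋ)=(0.214822, 0.932140) → end (x,ẋ)=(1.362039, 3.576583)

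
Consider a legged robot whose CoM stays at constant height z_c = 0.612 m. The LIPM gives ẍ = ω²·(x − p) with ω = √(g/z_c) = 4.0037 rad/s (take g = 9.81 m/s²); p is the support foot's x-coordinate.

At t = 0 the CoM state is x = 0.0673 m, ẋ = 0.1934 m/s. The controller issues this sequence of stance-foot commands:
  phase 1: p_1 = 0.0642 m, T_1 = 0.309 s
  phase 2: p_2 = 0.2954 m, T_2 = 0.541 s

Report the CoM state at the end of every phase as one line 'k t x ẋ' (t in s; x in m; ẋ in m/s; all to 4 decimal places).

phase 1: p=0.0642, T=0.309, ωT=1.237143, cosh=1.867984, sinh=1.577772; start (x,ẋ)=(0.067300, 0.193400) → end (x,ẋ)=(0.146206, 0.380851)
phase 2: p=0.2954, T=0.541, ωT=2.166002, cosh=4.418985, sinh=4.304350; start (x,ẋ)=(0.146206, 0.380851) → end (x,ẋ)=(0.045562, -0.888144)

1 0.3090 0.1462 0.3809
2 0.8500 0.0456 -0.8881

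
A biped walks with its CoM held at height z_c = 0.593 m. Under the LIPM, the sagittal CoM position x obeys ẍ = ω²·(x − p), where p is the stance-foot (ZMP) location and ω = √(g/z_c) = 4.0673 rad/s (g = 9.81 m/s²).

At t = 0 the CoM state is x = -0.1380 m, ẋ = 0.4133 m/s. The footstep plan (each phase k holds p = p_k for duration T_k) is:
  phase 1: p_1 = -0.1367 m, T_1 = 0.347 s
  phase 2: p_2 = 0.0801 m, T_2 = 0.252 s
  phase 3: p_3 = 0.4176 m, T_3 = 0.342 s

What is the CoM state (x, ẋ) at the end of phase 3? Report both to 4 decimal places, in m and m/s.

phase 1: p=-0.1367, T=0.347, ωT=1.411353, cosh=2.172657, sinh=1.928844; start (x,ẋ)=(-0.138000, 0.413300) → end (x,ẋ)=(0.056476, 0.887761)
phase 2: p=0.0801, T=0.252, ωT=1.024960, cosh=1.572897, sinh=1.214086; start (x,ẋ)=(0.056476, 0.887761) → end (x,ẋ)=(0.307937, 1.279698)
phase 3: p=0.4176, T=0.342, ωT=1.391017, cosh=2.133878, sinh=1.885056; start (x,ẋ)=(0.307937, 1.279698) → end (x,ẋ)=(0.776689, 1.889924)

x = 0.7767, ẋ = 1.8899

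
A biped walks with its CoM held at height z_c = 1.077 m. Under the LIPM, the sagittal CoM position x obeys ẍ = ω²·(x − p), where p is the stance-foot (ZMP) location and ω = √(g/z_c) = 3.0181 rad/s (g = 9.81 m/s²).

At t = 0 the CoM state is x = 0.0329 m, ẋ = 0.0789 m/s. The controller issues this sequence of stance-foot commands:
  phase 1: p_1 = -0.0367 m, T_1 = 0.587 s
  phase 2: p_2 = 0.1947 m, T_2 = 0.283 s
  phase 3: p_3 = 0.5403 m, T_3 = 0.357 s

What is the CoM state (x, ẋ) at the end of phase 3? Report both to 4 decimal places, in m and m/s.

x = 1.1018, ẋ = 2.1477

phase 1: p=-0.0367, T=0.587, ωT=1.771625, cosh=3.025228, sinh=2.855172; start (x,ẋ)=(0.032900, 0.078900) → end (x,ẋ)=(0.248497, 0.838447)
phase 2: p=0.1947, T=0.283, ωT=0.854122, cosh=1.387484, sinh=0.961827; start (x,ẋ)=(0.248497, 0.838447) → end (x,ẋ)=(0.536544, 1.319498)
phase 3: p=0.5403, T=0.357, ωT=1.077462, cosh=1.638837, sinh=1.298378; start (x,ẋ)=(0.536544, 1.319498) → end (x,ẋ)=(1.101788, 2.147721)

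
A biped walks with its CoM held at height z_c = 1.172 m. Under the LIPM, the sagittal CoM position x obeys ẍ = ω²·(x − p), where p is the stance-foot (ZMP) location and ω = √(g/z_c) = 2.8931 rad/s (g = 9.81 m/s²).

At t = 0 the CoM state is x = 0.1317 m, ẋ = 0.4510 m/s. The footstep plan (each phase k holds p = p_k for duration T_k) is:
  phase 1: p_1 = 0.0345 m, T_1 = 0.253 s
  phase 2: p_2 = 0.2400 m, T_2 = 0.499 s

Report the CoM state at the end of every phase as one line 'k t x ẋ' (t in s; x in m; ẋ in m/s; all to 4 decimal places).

1 0.2530 0.2835 0.8020
2 0.7520 0.8917 2.0450

phase 1: p=0.0345, T=0.253, ωT=0.731954, cosh=1.280054, sinh=0.799086; start (x,ẋ)=(0.131700, 0.451000) → end (x,ẋ)=(0.283489, 0.802015)
phase 2: p=0.2400, T=0.499, ωT=1.443657, cosh=2.236111, sinh=2.000048; start (x,ẋ)=(0.283489, 0.802015) → end (x,ẋ)=(0.891693, 2.045038)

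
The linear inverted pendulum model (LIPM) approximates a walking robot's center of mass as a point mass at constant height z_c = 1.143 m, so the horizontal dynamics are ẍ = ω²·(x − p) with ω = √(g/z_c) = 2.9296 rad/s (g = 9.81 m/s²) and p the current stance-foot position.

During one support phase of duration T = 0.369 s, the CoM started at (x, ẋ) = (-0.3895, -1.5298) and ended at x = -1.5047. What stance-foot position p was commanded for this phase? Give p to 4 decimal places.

p = 0.2852

ωT = 2.9296·0.369 = 1.081022; cosh(ωT) = 1.643470, sinh(ωT) = 1.304222
x(T) = p + (x₀−p)·cosh(ωT) + (ẋ₀/ω)·sinh(ωT) ⇒ p·(1 − cosh) = x(T) − x₀·cosh − (ẋ₀/ω)·sinh
numerator   = -1.5047 − (-0.3895)·1.643470 − (-1.5298/2.9296)·1.304222 = -0.183520
denominator = 1 − 1.643470 = -0.643470
p = -0.183520 / -0.643470 = 0.2852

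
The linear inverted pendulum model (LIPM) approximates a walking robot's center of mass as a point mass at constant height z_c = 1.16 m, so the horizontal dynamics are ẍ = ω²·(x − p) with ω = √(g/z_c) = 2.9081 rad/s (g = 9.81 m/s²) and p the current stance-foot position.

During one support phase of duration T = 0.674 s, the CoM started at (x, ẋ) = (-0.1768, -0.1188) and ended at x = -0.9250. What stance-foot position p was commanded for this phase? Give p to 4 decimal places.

p = 0.0545

ωT = 2.9081·0.674 = 1.960059; cosh(ωT) = 3.620299, sinh(ωT) = 3.479449
x(T) = p + (x₀−p)·cosh(ωT) + (ẋ₀/ω)·sinh(ωT) ⇒ p·(1 − cosh) = x(T) − x₀·cosh − (ẋ₀/ω)·sinh
numerator   = -0.9250 − (-0.1768)·3.620299 − (-0.1188/2.9081)·3.479449 = -0.142791
denominator = 1 − 3.620299 = -2.620299
p = -0.142791 / -2.620299 = 0.0545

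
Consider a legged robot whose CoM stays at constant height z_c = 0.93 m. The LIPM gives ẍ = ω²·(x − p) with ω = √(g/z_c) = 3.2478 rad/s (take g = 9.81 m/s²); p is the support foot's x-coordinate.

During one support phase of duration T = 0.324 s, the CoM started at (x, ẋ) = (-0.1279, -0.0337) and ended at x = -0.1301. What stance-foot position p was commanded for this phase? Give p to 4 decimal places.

ωT = 3.2478·0.324 = 1.052287; cosh(ωT) = 1.606666, sinh(ωT) = 1.257528
x(T) = p + (x₀−p)·cosh(ωT) + (ẋ₀/ω)·sinh(ωT) ⇒ p·(1 − cosh) = x(T) − x₀·cosh − (ẋ₀/ω)·sinh
numerator   = -0.1301 − (-0.1279)·1.606666 − (-0.0337/3.2478)·1.257528 = 0.088441
denominator = 1 − 1.606666 = -0.606666
p = 0.088441 / -0.606666 = -0.1458

p = -0.1458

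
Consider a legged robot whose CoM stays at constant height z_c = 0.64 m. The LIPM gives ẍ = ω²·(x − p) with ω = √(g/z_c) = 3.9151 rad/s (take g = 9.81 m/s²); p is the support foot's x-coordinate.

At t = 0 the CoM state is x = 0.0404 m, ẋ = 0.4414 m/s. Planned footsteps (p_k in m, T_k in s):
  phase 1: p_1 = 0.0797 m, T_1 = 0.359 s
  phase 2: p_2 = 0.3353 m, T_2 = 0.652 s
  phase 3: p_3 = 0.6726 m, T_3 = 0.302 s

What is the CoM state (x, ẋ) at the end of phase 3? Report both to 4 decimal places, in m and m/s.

x = 0.9862, ẋ = 1.6599

phase 1: p=0.0797, T=0.359, ωT=1.405521, cosh=2.161445, sinh=1.916205; start (x,ẋ)=(0.040400, 0.441400) → end (x,ẋ)=(0.210794, 0.659228)
phase 2: p=0.3353, T=0.652, ωT=2.552645, cosh=6.459451, sinh=6.381575; start (x,ẋ)=(0.210794, 0.659228) → end (x,ẋ)=(0.605594, 1.147526)
phase 3: p=0.6726, T=0.302, ωT=1.182360, cosh=1.784309, sinh=1.477755; start (x,ẋ)=(0.605594, 1.147526) → end (x,ẋ)=(0.986175, 1.659875)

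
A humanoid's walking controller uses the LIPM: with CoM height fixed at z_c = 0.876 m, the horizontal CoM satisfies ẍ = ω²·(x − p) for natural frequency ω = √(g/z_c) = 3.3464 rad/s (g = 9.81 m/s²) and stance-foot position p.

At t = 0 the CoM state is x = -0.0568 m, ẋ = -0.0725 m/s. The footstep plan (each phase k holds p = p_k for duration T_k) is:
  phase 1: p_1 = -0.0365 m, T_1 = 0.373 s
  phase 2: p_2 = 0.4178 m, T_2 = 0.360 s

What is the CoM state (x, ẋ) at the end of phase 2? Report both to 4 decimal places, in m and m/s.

x = -0.6518, ẋ = -3.1240

phase 1: p=-0.0365, T=0.373, ωT=1.248207, cosh=1.885555, sinh=1.598536; start (x,ẋ)=(-0.056800, -0.072500) → end (x,ẋ)=(-0.109409, -0.245294)
phase 2: p=0.4178, T=0.360, ωT=1.204704, cosh=1.817776, sinh=1.517995; start (x,ẋ)=(-0.109409, -0.245294) → end (x,ẋ)=(-0.651819, -3.124018)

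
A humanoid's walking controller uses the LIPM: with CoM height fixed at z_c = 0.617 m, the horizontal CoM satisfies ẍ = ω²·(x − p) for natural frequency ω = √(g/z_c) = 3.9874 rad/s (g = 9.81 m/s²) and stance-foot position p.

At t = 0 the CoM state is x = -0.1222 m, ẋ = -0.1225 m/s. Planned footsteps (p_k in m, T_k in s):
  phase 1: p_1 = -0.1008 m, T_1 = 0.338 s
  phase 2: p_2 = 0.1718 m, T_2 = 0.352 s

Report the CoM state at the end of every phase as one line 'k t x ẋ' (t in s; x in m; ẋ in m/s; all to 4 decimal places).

1 0.3380 -0.1999 -0.4048
2 0.6900 -0.8243 -3.7071

phase 1: p=-0.1008, T=0.338, ωT=1.347741, cosh=2.054274, sinh=1.794448; start (x,ẋ)=(-0.122200, -0.122500) → end (x,ẋ)=(-0.199890, -0.404769)
phase 2: p=0.1718, T=0.352, ωT=1.403565, cosh=2.157701, sinh=1.911981; start (x,ẋ)=(-0.199890, -0.404769) → end (x,ẋ)=(-0.824285, -3.707075)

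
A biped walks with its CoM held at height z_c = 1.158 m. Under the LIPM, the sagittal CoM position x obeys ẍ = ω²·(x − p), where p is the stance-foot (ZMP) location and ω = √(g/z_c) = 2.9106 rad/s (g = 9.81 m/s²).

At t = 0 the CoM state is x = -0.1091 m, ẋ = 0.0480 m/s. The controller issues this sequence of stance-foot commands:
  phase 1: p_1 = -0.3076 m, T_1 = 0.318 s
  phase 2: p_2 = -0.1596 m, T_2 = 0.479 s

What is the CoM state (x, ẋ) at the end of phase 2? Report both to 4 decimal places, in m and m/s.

phase 1: p=-0.3076, T=0.318, ωT=0.925571, cosh=1.459807, sinh=1.063502; start (x,ẋ)=(-0.109100, 0.048000) → end (x,ẋ)=(-0.000290, 0.684513)
phase 2: p=-0.1596, T=0.479, ωT=1.394177, cosh=2.139847, sinh=1.891810; start (x,ẋ)=(-0.000290, 0.684513) → end (x,ẋ)=(0.626214, 2.341964)

x = 0.6262, ẋ = 2.3420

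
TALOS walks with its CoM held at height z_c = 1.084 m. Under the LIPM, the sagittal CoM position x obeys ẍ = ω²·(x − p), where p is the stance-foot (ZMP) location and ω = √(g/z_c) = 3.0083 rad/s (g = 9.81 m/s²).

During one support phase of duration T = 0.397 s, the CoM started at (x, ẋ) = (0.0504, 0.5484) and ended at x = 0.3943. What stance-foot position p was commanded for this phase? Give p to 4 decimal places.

ωT = 3.0083·0.397 = 1.194295; cosh(ωT) = 1.802074, sinh(ωT) = 1.499156
x(T) = p + (x₀−p)·cosh(ωT) + (ẋ₀/ω)·sinh(ωT) ⇒ p·(1 − cosh) = x(T) − x₀·cosh − (ẋ₀/ω)·sinh
numerator   = 0.3943 − (0.0504)·1.802074 − (0.5484/3.0083)·1.499156 = 0.030186
denominator = 1 − 1.802074 = -0.802074
p = 0.030186 / -0.802074 = -0.0376

p = -0.0376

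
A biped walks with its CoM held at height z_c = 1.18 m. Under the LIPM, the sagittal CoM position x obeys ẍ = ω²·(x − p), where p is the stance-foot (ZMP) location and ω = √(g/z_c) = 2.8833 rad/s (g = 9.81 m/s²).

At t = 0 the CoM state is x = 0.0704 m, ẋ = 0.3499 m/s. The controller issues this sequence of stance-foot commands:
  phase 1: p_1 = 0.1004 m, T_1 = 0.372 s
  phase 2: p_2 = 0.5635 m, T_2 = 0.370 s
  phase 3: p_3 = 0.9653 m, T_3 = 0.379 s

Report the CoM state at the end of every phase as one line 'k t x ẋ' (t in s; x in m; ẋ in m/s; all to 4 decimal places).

phase 1: p=0.1004, T=0.372, ωT=1.072588, cosh=1.632528, sinh=1.290406; start (x,ẋ)=(0.070400, 0.349900) → end (x,ẋ)=(0.208020, 0.459603)
phase 2: p=0.5635, T=0.370, ωT=1.066821, cosh=1.625113, sinh=1.281013; start (x,ẋ)=(0.208020, 0.459603) → end (x,ẋ)=(0.190000, -0.566074)
phase 3: p=0.9653, T=0.379, ωT=1.092771, cosh=1.658906, sinh=1.323620; start (x,ẋ)=(0.190000, -0.566074) → end (x,ẋ)=(-0.580714, -3.897914)

1 0.3720 0.2080 0.4596
2 0.7420 0.1900 -0.5661
3 1.1210 -0.5807 -3.8979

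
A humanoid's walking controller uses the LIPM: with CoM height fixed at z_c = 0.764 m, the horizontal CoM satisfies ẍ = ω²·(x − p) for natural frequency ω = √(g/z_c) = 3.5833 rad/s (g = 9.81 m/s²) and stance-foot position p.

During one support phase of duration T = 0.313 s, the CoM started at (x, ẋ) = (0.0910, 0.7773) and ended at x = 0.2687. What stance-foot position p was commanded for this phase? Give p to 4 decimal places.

p = 0.2629

ωT = 3.5833·0.313 = 1.121573; cosh(ωT) = 1.697723, sinh(ωT) = 1.371956
x(T) = p + (x₀−p)·cosh(ωT) + (ẋ₀/ω)·sinh(ωT) ⇒ p·(1 − cosh) = x(T) − x₀·cosh − (ẋ₀/ω)·sinh
numerator   = 0.2687 − (0.0910)·1.697723 − (0.7773/3.5833)·1.371956 = -0.183401
denominator = 1 − 1.697723 = -0.697723
p = -0.183401 / -0.697723 = 0.2629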